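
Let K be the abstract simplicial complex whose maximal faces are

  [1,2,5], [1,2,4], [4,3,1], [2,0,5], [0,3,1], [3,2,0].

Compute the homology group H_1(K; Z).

Order the vertices as 0 < 1 < 2 < 3 < 4 < 5. Listing each simplex with vertices in this order, K has dimension 2 with simplices:

  0-simplices (6): [0], [1], [2], [3], [4], [5]
  1-simplices (12): [0,1], [0,2], [0,3], [0,5], [1,2], [1,3], [1,4], [1,5], [2,3], [2,4], [2,5], [3,4]
  2-simplices (6): [0,1,3], [0,2,3], [0,2,5], [1,2,4], [1,2,5], [1,3,4]

Hence C_0 ≅ Z^6, C_1 ≅ Z^12, C_2 ≅ Z^6.

The boundary map ∂_1: C_1 → C_0 sends each edge [p,q] (with p < q) to q − p.
The 6×12 boundary matrix has rank 5 and Smith normal form diag(1,1,1,1,1).

Boundary ∂_2: C_2 → C_1 acts by ∂[p,q,r] = [q,r] − [p,r] + [p,q]. For instance
  ∂[1,2,5] = [2,5] − [1,5] + [1,2],
  ∂[0,1,3] = [1,3] − [0,3] + [0,1].
This gives a 12×6 integer matrix of rank 6; reducing to Smith normal form yields diagonal entries (1,1,1,1,1,1).

Now H_k = ker ∂_k / im ∂_{k+1}, so:

  H_1: rank ker ∂_1 − rank ∂_2 = (12 − 5) − 6 = 1, and the invariant factors of ∂_2 are all 1, so H_1 ≅ Z.

H_1 = Z.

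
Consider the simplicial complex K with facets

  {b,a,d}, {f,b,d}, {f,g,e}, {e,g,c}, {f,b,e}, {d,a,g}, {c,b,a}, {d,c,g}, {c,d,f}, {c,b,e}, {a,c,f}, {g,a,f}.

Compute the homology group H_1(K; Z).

H_1 = Z/2.

Order the vertices as a < b < c < d < e < f < g. Listing each simplex with vertices in this order, K has dimension 2 with simplices:

  0-simplices (7): a, b, c, d, e, f, g
  1-simplices (18): ab, ac, ad, af, ag, bc, bd, be, bf, cd, ce, cf, cg, df, dg, ef, eg, fg
  2-simplices (12): abc, abd, acf, adg, afg, bce, bdf, bef, cdf, cdg, ceg, efg

giving chain groups C_0 ≅ Z^7, C_1 ≅ Z^18, C_2 ≅ Z^12.

The boundary map ∂_1: C_1 → C_0 maps an edge to its endpoints' difference, ∂[p,q] = q − p.
This gives a 7×18 integer matrix of rank 6; reducing to Smith normal form yields diagonal entries (1,1,1,1,1,1).

The boundary map ∂_2: C_2 → C_1 maps a triangle to the signed sum of its edges. For instance
  ∂afg = fg − ag + af,
  ∂bef = ef − bf + be.
The resulting 18×12 matrix has rank 12, and its Smith normal form has invariant factors (1,1,1,1,1,1,1,1,1,1,1,2).

Computing H_k = (kernel of ∂_k) / (image of ∂_{k+1}):

  H_1: rank ker ∂_1 − rank ∂_2 = (18 − 6) − 12 = 0, and ∂_2 has invariant factor 2 > 1, so H_1 = Z/2.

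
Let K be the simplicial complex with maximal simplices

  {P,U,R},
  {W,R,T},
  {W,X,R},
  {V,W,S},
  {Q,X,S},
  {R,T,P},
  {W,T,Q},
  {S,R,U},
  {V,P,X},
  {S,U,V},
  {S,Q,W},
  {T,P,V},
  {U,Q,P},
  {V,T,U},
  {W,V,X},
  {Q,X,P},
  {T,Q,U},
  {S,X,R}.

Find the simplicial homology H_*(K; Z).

K has 9 vertices, 27 edges, 18 triangles.
rank ∂_0 = 0, rank ∂_1 = 8 ⇒ b_0 = 9 − 0 − 8 = 1; all invariant factors of ∂_1 are 1 so no torsion. So H_0 ≅ Z.
rank ∂_1 = 8, rank ∂_2 = 18 ⇒ b_1 = 27 − 8 − 18 = 1; ∂_2 has invariant factor(s) [2] giving torsion. So H_1 ≅ Z ⊕ Z_2.
rank ∂_2 = 18, rank ∂_3 = 0 ⇒ b_2 = 18 − 18 − 0 = 0. So H_2 ≅ 0.

H_0 ≅ Z,  H_1 ≅ Z ⊕ Z_2,  H_2 = 0.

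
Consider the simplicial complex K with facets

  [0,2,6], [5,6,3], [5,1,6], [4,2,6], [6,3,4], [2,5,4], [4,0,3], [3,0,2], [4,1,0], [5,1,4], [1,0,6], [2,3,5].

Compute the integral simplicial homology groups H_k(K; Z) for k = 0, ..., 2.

We work with the vertex ordering 0 < 1 < 2 < 3 < 4 < 5 < 6. The simplices of K, each written with vertices in increasing order, are:

  0-simplices (7): [0], [1], [2], [3], [4], [5], [6]
  1-simplices (18): [0,1], [0,2], [0,3], [0,4], [0,6], [1,4], [1,5], [1,6], [2,3], [2,4], [2,5], [2,6], [3,4], [3,5], [3,6], [4,5], [4,6], [5,6]
  2-simplices (12): [0,1,4], [0,1,6], [0,2,3], [0,2,6], [0,3,4], [1,4,5], [1,5,6], [2,3,5], [2,4,5], [2,4,6], [3,4,6], [3,5,6]

so the chain groups are C_0 ≅ Z^7, C_1 ≅ Z^18, C_2 ≅ Z^12.

Boundary ∂_1: C_1 → C_0 maps an edge to its endpoints' difference, ∂[p,q] = q − p.
The 7×18 boundary matrix has rank 6 and Smith normal form diag(1,1,1,1,1,1).

Boundary ∂_2: C_2 → C_1 acts by ∂[p,q,r] = [q,r] − [p,r] + [p,q]. For instance
  ∂[0,1,6] = [1,6] − [0,6] + [0,1],
  ∂[0,3,4] = [3,4] − [0,4] + [0,3].
As a 18×12 matrix over Z this has rank 12, with invariant factors (1,1,1,1,1,1,1,1,1,1,1,2).

Computing H_k = (kernel of ∂_k) / (image of ∂_{k+1}):

  H_0: rank C_0 − rank ∂_1 = 7 − 6 = 1, and the invariant factors of ∂_1 are all 1, so H_0 ≅ Z.
  H_1: rank ker ∂_1 − rank ∂_2 = (18 − 6) − 12 = 0, and ∂_2 has invariant factor 2 > 1, so H_1 ≅ Z/2Z.
  H_2: rank ker ∂_2 − rank ∂_3 = (12 − 12) − 0 = 0, and there is no ∂_3, so H_2 ≅ 0.

H_0 = Z,  H_1 = Z/2Z,  H_2 = 0.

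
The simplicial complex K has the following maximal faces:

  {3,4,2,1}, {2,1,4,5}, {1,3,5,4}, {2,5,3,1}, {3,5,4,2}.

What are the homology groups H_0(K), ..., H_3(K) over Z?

Take the total order 1 < 2 < 3 < 4 < 5 on the vertex set. Then K (dimension 3) consists of the simplices:

  0-simplices (5): [1], [2], [3], [4], [5]
  1-simplices (10): [1,2], [1,3], [1,4], [1,5], [2,3], [2,4], [2,5], [3,4], [3,5], [4,5]
  2-simplices (10): [1,2,3], [1,2,4], [1,2,5], [1,3,4], [1,3,5], [1,4,5], [2,3,4], [2,3,5], [2,4,5], [3,4,5]
  3-simplices (5): [1,2,3,4], [1,2,3,5], [1,2,4,5], [1,3,4,5], [2,3,4,5]

Hence C_0 ≅ Z^5, C_1 ≅ Z^10, C_2 ≅ Z^10, C_3 ≅ Z^5.

The boundary map ∂_1: C_1 → C_0 maps an edge to its endpoints' difference, ∂[p,q] = q − p. For instance
  ∂[2,5] = [5] − [2].
As a 5×10 matrix over Z this has rank 4, with invariant factors (1,1,1,1).

∂_2: C_2 → C_1 maps a triangle to the signed sum of its edges. For instance
  ∂[1,4,5] = [4,5] − [1,5] + [1,4],
  ∂[1,3,4] = [3,4] − [1,4] + [1,3].
The resulting 10×10 matrix has rank 6, and its Smith normal form has invariant factors (1,1,1,1,1,1).

∂_3: C_3 → C_2 sends each 3-simplex σ to the alternating sum Σ_i (−1)^i (σ with its i-th vertex removed). For instance
  ∂[1,2,3,5] = [2,3,5] − [1,3,5] + [1,2,5] − [1,2,3],
  ∂[1,2,3,4] = [2,3,4] − [1,3,4] + [1,2,4] − [1,2,3].
As a 10×5 matrix over Z this has rank 4, with invariant factors (1,1,1,1).

From H_k ≅ ker(∂_k) / im(∂_{k+1}) we obtain:

  H_0: rank C_0 − rank ∂_1 = 5 − 4 = 1, and the invariant factors of ∂_1 are all 1, so H_0 = Z.
  H_1: rank ker ∂_1 − rank ∂_2 = (10 − 4) − 6 = 0, and the invariant factors of ∂_2 are all 1, so H_1 = 0.
  H_2: rank ker ∂_2 − rank ∂_3 = (10 − 6) − 4 = 0, and the invariant factors of ∂_3 are all 1, so H_2 = 0.
  H_3: rank ker ∂_3 − rank ∂_4 = (5 − 4) − 0 = 1, and there is no ∂_4, so H_3 = Z.

H_0 = Z,  H_1 = 0,  H_2 = 0,  H_3 = Z.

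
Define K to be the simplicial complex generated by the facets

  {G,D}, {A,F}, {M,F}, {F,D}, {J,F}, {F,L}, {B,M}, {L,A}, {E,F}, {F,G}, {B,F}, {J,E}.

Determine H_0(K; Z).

Fix the vertex order A < B < D < E < F < G < J < L < M and write every simplex with vertices in increasing order. Then dim K = 1 and the simplices of K are:

  0-simplices (9): A, B, D, E, F, G, J, L, M
  1-simplices (12): AF, AL, BF, BM, DF, DG, EF, EJ, FG, FJ, FL, FM

giving chain groups C_0 ≅ Z^9, C_1 ≅ Z^12.

Boundary ∂_1: C_1 → C_0 sends each edge [p,q] (with p < q) to q − p.
This gives a 9×12 integer matrix of rank 8; reducing to Smith normal form yields diagonal entries (1,1,1,1,1,1,1,1).

Reading off H_k = ker ∂_k / im ∂_{k+1}:

  H_0: rank C_0 − rank ∂_1 = 9 − 8 = 1, and the invariant factors of ∂_1 are all 1, so H_0 ≅ Z.

H_0 ≅ Z.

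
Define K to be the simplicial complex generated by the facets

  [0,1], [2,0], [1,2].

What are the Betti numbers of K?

b_0 = 1, b_1 = 1.

We work with the vertex ordering 0 < 1 < 2. The simplices of K, each written with vertices in increasing order, are:

  0-simplices (3): [0], [1], [2]
  1-simplices (3): [0,1], [0,2], [1,2]

giving chain groups C_0 ≅ Z^3, C_1 ≅ Z^3.

∂_1: C_1 → C_0 is given by ∂[p,q] = [q] − [p]. For instance
  ∂[1,2] = [2] − [1].
The 3×3 boundary matrix has rank 2 and Smith normal form diag(1,1).

Reading off H_k = ker ∂_k / im ∂_{k+1}:

  H_0: rank C_0 − rank ∂_1 = 3 − 2 = 1, and the invariant factors of ∂_1 are all 1, so H_0 ≅ Z.
  H_1: rank ker ∂_1 − rank ∂_2 = (3 − 2) − 0 = 1, and there is no ∂_2, so H_1 ≅ Z.

As a check, the Euler characteristic is 3 − 3 = 0, which agrees with 1 − 1 = 0.

Hence the Betti numbers are b_0 = 1, b_1 = 1.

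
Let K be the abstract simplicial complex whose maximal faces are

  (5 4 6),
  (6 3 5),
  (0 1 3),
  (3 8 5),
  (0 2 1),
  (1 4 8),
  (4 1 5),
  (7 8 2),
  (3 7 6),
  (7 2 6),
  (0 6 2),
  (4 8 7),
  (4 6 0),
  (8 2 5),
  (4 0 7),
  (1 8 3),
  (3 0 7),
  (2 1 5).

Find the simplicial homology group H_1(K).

H_1 = Z ⊕ Z/2Z.

Fix the vertex order 0 < 1 < 2 < 3 < 4 < 5 < 6 < 7 < 8 and write every simplex with vertices in increasing order. Then dim K = 2 and the simplices of K are:

  0-simplices (9): [0], [1], [2], [3], [4], [5], [6], [7], [8]
  1-simplices (27): (27 of them)
  2-simplices (18): [0,1,2], [0,1,3], [0,2,6], [0,3,7], [0,4,6], [0,4,7], [1,2,5], [1,3,8], [1,4,5], [1,4,8], [2,5,8], [2,6,7], [2,7,8], [3,5,6], [3,5,8], [3,6,7], [4,5,6], [4,7,8]

Hence C_0 ≅ Z^9, C_1 ≅ Z^27, C_2 ≅ Z^18.

Boundary ∂_1: C_1 → C_0 maps an edge to its endpoints' difference, ∂[p,q] = q − p.
As a 9×27 matrix over Z this has rank 8, with invariant factors (1,1,1,1,1,1,1,1).

Boundary ∂_2: C_2 → C_1 acts by ∂[p,q,r] = [q,r] − [p,r] + [p,q]. For instance
  ∂[0,4,7] = [4,7] − [0,7] + [0,4],
  ∂[3,5,6] = [5,6] − [3,6] + [3,5].
As a 27×18 matrix over Z this has rank 18, with invariant factors (1,1,1,1,1,1,1,1,1,1,1,1,1,1,1,1,1,2).

Now H_k = ker ∂_k / im ∂_{k+1}, so:

  H_1: rank ker ∂_1 − rank ∂_2 = (27 − 8) − 18 = 1, and ∂_2 has invariant factor 2 > 1, so H_1 ≅ Z ⊕ Z/2Z.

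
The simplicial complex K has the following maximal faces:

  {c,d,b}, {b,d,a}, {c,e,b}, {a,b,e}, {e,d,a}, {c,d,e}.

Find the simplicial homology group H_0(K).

Order the vertices as a < b < c < d < e. Listing each simplex with vertices in this order, K has dimension 2 with simplices:

  0-simplices (5): a, b, c, d, e
  1-simplices (9): ab, ad, ae, bc, bd, be, cd, ce, de
  2-simplices (6): abd, abe, ade, bcd, bce, cde

giving chain groups C_0 ≅ Z^5, C_1 ≅ Z^9, C_2 ≅ Z^6.

∂_1: C_1 → C_0 is given by ∂[p,q] = [q] − [p]. For instance
  ∂ce = e − c.
As a 5×9 matrix over Z this has rank 4, with invariant factors (1,1,1,1).

The boundary map ∂_2: C_2 → C_1 maps a triangle to the signed sum of its edges. For instance
  ∂ade = de − ae + ad,
  ∂abe = be − ae + ab.
As a 9×6 matrix over Z this has rank 5, with invariant factors (1,1,1,1,1).

From H_k ≅ ker(∂_k) / im(∂_{k+1}) we obtain:

  H_0: rank C_0 − rank ∂_1 = 5 − 4 = 1, and the invariant factors of ∂_1 are all 1, so H_0 = Z.

H_0 = Z.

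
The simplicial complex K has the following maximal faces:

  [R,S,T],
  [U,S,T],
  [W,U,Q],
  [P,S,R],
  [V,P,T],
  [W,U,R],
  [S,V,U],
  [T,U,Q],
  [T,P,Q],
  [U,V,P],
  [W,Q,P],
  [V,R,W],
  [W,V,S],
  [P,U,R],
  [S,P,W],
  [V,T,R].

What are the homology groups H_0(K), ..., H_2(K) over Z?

H_0 = Z,  H_1 = Z^2,  H_2 = Z.

Fix the vertex order P < Q < R < S < T < U < V < W and write every simplex with vertices in increasing order. Then dim K = 2 and the simplices of K are:

  0-simplices (8): P, Q, R, S, T, U, V, W
  1-simplices (24): PQ, PR, PS, PT, PU, PV, PW, QT, QU, QW, RS, RT, RU, RV, RW, ST, SU, SV, SW, TU, TV, UV, UW, VW
  2-simplices (16): PQT, PQW, PRS, PRU, PSW, PTV, PUV, QTU, QUW, RST, RTV, RUW, RVW, STU, SUV, SVW

Hence C_0 ≅ Z^8, C_1 ≅ Z^24, C_2 ≅ Z^16.

∂_1: C_1 → C_0 maps an edge to its endpoints' difference, ∂[p,q] = q − p. For instance
  ∂QU = U − Q.
The 8×24 boundary matrix has rank 7 and Smith normal form diag(1,1,1,1,1,1,1).

Boundary ∂_2: C_2 → C_1 sends each 2-simplex [p,q,r] to [q,r] − [p,r] + [p,q]. For instance
  ∂SVW = VW − SW + SV,
  ∂STU = TU − SU + ST.
This gives a 24×16 integer matrix of rank 15; reducing to Smith normal form yields diagonal entries (1,1,1,1,1,1,1,1,1,1,1,1,1,1,1).

Computing H_k = (kernel of ∂_k) / (image of ∂_{k+1}):

  H_0: rank C_0 − rank ∂_1 = 8 − 7 = 1, and the invariant factors of ∂_1 are all 1, so H_0 = Z.
  H_1: rank ker ∂_1 − rank ∂_2 = (24 − 7) − 15 = 2, and the invariant factors of ∂_2 are all 1, so H_1 = Z^2.
  H_2: rank ker ∂_2 − rank ∂_3 = (16 − 15) − 0 = 1, and there is no ∂_3, so H_2 = Z.

(K is a triangulation of the torus T^2.)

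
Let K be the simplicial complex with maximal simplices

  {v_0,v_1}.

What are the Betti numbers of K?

b_0 = 1, b_1 = 0.

K has 2 vertices, 1 edge.
rank ∂_0 = 0, rank ∂_1 = 1 ⇒ b_0 = 2 − 0 − 1 = 1; all invariant factors of ∂_1 are 1 so no torsion. So H_0 ≅ Z.
rank ∂_1 = 1, rank ∂_2 = 0 ⇒ b_1 = 1 − 1 − 0 = 0. So H_1 ≅ 0.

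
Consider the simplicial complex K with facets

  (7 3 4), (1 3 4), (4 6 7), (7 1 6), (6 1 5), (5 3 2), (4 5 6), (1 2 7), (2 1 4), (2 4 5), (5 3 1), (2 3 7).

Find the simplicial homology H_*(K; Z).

K has 7 vertices, 18 edges, 12 triangles.
rank ∂_0 = 0, rank ∂_1 = 6 ⇒ b_0 = 7 − 0 − 6 = 1; all invariant factors of ∂_1 are 1 so no torsion. So H_0 ≅ Z.
rank ∂_1 = 6, rank ∂_2 = 12 ⇒ b_1 = 18 − 6 − 12 = 0; ∂_2 has invariant factor(s) [2] giving torsion. So H_1 ≅ Z/2.
rank ∂_2 = 12, rank ∂_3 = 0 ⇒ b_2 = 12 − 12 − 0 = 0. So H_2 ≅ 0.

H_0 = Z,  H_1 = Z/2,  H_2 = 0.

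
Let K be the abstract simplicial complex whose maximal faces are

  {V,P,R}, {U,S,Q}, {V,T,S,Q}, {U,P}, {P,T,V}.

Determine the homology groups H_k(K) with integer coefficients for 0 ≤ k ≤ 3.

H_0 ≅ Z,  H_1 ≅ Z,  H_2 = 0,  H_3 = 0.

K has 7 vertices, 13 edges, 7 triangles, 1 3-simplex.
rank ∂_0 = 0, rank ∂_1 = 6 ⇒ b_0 = 7 − 0 − 6 = 1; all invariant factors of ∂_1 are 1 so no torsion. So H_0 ≅ Z.
rank ∂_1 = 6, rank ∂_2 = 6 ⇒ b_1 = 13 − 6 − 6 = 1; all invariant factors of ∂_2 are 1 so no torsion. So H_1 ≅ Z.
rank ∂_2 = 6, rank ∂_3 = 1 ⇒ b_2 = 7 − 6 − 1 = 0; all invariant factors of ∂_3 are 1 so no torsion. So H_2 ≅ 0.
rank ∂_3 = 1, rank ∂_4 = 0 ⇒ b_3 = 1 − 1 − 0 = 0. So H_3 ≅ 0.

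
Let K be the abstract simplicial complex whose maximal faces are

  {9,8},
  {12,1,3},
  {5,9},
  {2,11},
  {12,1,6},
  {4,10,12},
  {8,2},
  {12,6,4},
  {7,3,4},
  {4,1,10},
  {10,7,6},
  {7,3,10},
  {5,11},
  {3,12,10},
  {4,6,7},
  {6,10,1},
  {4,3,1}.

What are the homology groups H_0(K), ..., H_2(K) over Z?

H_0 = Z^2,  H_1 = Z ⊕ Z_2,  H_2 = 0.

Fix the vertex order 1 < 2 < 3 < 4 < 5 < 6 < 7 < 8 < 9 < 10 < 11 < 12 and write every simplex with vertices in increasing order. Then dim K = 2 and the simplices of K are:

  0-simplices (12): [1], [2], [3], [4], [5], [6], [7], [8], [9], [10], [11], [12]
  1-simplices (23): (23 of them)
  2-simplices (12): [1,3,4], [1,3,12], [1,4,10], [1,6,10], [1,6,12], [3,4,7], [3,7,10], [3,10,12], [4,6,7], [4,6,12], [4,10,12], [6,7,10]

giving chain groups C_0 ≅ Z^12, C_1 ≅ Z^23, C_2 ≅ Z^12.

Boundary ∂_1: C_1 → C_0 sends each edge [p,q] (with p < q) to q − p. For instance
  ∂[5,9] = [9] − [5].
This gives a 12×23 integer matrix of rank 10; reducing to Smith normal form yields diagonal entries (1,1,1,1,1,1,1,1,1,1).

Boundary ∂_2: C_2 → C_1 sends each 2-simplex [p,q,r] to [q,r] − [p,r] + [p,q]. For instance
  ∂[1,6,10] = [6,10] − [1,10] + [1,6],
  ∂[4,10,12] = [10,12] − [4,12] + [4,10].
The 23×12 boundary matrix has rank 12 and Smith normal form diag(1,1,1,1,1,1,1,1,1,1,1,2).

From H_k ≅ ker(∂_k) / im(∂_{k+1}) we obtain:

  H_0: rank C_0 − rank ∂_1 = 12 − 10 = 2, and the invariant factors of ∂_1 are all 1, so H_0 = Z^2.
  H_1: rank ker ∂_1 − rank ∂_2 = (23 − 10) − 12 = 1, and ∂_2 has invariant factor 2 > 1, so H_1 = Z ⊕ Z_2.
  H_2: rank ker ∂_2 − rank ∂_3 = (12 − 12) − 0 = 0, and there is no ∂_3, so H_2 = 0.

As a check, the Euler characteristic is 12 − 23 + 12 = 1, which agrees with 2 − 1 + 0 = 1.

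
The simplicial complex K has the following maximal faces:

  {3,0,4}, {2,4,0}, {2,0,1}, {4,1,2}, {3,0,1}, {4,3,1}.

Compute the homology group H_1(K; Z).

H_1 = 0.

Fix the vertex order 0 < 1 < 2 < 3 < 4 and write every simplex with vertices in increasing order. Then dim K = 2 and the simplices of K are:

  0-simplices (5): [0], [1], [2], [3], [4]
  1-simplices (9): [0,1], [0,2], [0,3], [0,4], [1,2], [1,3], [1,4], [2,4], [3,4]
  2-simplices (6): [0,1,2], [0,1,3], [0,2,4], [0,3,4], [1,2,4], [1,3,4]

so the chain groups are C_0 ≅ Z^5, C_1 ≅ Z^9, C_2 ≅ Z^6.

∂_1: C_1 → C_0 sends each edge [p,q] (with p < q) to q − p. For instance
  ∂[0,3] = [3] − [0].
As a 5×9 matrix over Z this has rank 4, with invariant factors (1,1,1,1).

∂_2: C_2 → C_1 maps a triangle to the signed sum of its edges. For instance
  ∂[0,1,3] = [1,3] − [0,3] + [0,1],
  ∂[1,3,4] = [3,4] − [1,4] + [1,3].
The resulting 9×6 matrix has rank 5, and its Smith normal form has invariant factors (1,1,1,1,1).

Reading off H_k = ker ∂_k / im ∂_{k+1}:

  H_1: rank ker ∂_1 − rank ∂_2 = (9 − 4) − 5 = 0, and the invariant factors of ∂_2 are all 1, so H_1 ≅ 0.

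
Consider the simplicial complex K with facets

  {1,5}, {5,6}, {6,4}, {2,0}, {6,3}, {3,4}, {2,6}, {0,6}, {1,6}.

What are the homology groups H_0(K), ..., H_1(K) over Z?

H_0 = Z,  H_1 = Z^3.

We work with the vertex ordering 0 < 1 < 2 < 3 < 4 < 5 < 6. The simplices of K, each written with vertices in increasing order, are:

  0-simplices (7): [0], [1], [2], [3], [4], [5], [6]
  1-simplices (9): [0,2], [0,6], [1,5], [1,6], [2,6], [3,4], [3,6], [4,6], [5,6]

Hence C_0 ≅ Z^7, C_1 ≅ Z^9.

Boundary ∂_1: C_1 → C_0 is given by ∂[p,q] = [q] − [p]. For instance
  ∂[0,6] = [6] − [0].
This gives a 7×9 integer matrix of rank 6; reducing to Smith normal form yields diagonal entries (1,1,1,1,1,1).

Now H_k = ker ∂_k / im ∂_{k+1}, so:

  H_0: rank C_0 − rank ∂_1 = 7 − 6 = 1, and the invariant factors of ∂_1 are all 1, so H_0 = Z.
  H_1: rank ker ∂_1 − rank ∂_2 = (9 − 6) − 0 = 3, and there is no ∂_2, so H_1 = Z^3.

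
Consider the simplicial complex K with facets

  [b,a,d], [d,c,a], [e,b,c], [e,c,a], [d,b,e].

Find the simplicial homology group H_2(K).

We work with the vertex ordering a < b < c < d < e. The simplices of K, each written with vertices in increasing order, are:

  0-simplices (5): a, b, c, d, e
  1-simplices (10): ab, ac, ad, ae, bc, bd, be, cd, ce, de
  2-simplices (5): abd, acd, ace, bce, bde

Hence C_0 ≅ Z^5, C_1 ≅ Z^10, C_2 ≅ Z^5.

∂_1: C_1 → C_0 sends each edge [p,q] (with p < q) to q − p. For instance
  ∂de = e − d.
The 5×10 boundary matrix has rank 4 and Smith normal form diag(1,1,1,1).

∂_2: C_2 → C_1 sends each 2-simplex [p,q,r] to [q,r] − [p,r] + [p,q]. For instance
  ∂abd = bd − ad + ab,
  ∂bce = ce − be + bc.
The 10×5 boundary matrix has rank 5 and Smith normal form diag(1,1,1,1,1).

Computing H_k = (kernel of ∂_k) / (image of ∂_{k+1}):

  H_2: rank ker ∂_2 − rank ∂_3 = (5 − 5) − 0 = 0, and there is no ∂_3, so H_2 ≅ 0.

H_2 ≅ 0.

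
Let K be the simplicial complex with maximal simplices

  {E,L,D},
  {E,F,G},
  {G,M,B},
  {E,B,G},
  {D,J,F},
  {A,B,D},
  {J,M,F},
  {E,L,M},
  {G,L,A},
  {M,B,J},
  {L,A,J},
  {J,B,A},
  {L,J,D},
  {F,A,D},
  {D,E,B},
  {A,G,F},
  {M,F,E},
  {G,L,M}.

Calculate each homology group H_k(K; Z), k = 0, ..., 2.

H_0 = Z,  H_1 = Z ⊕ Z/2Z,  H_2 = 0.

Order the vertices as A < B < D < E < F < G < J < L < M. Listing each simplex with vertices in this order, K has dimension 2 with simplices:

  0-simplices (9): A, B, D, E, F, G, J, L, M
  1-simplices (27): AB, AD, AF, AG, AJ, AL, BD, BE, BG, BJ, BM, DE, DF, DJ, DL, EF, EG, EL, EM, FG, FJ, FM, GL, GM, JL, JM, LM
  2-simplices (18): ABD, ABJ, ADF, AFG, AGL, AJL, BDE, BEG, BGM, BJM, DEL, DFJ, DJL, EFG, EFM, ELM, FJM, GLM

giving chain groups C_0 ≅ Z^9, C_1 ≅ Z^27, C_2 ≅ Z^18.

Boundary ∂_1: C_1 → C_0 maps an edge to its endpoints' difference, ∂[p,q] = q − p.
The resulting 9×27 matrix has rank 8, and its Smith normal form has invariant factors (1,1,1,1,1,1,1,1).

The boundary map ∂_2: C_2 → C_1 sends each 2-simplex [p,q,r] to [q,r] − [p,r] + [p,q]. For instance
  ∂DFJ = FJ − DJ + DF,
  ∂AJL = JL − AL + AJ.
The 27×18 boundary matrix has rank 18 and Smith normal form diag(1,1,1,1,1,1,1,1,1,1,1,1,1,1,1,1,1,2).

Now H_k = ker ∂_k / im ∂_{k+1}, so:

  H_0: rank C_0 − rank ∂_1 = 9 − 8 = 1, and the invariant factors of ∂_1 are all 1, so H_0 = Z.
  H_1: rank ker ∂_1 − rank ∂_2 = (27 − 8) − 18 = 1, and ∂_2 has invariant factor 2 > 1, so H_1 = Z ⊕ Z/2Z.
  H_2: rank ker ∂_2 − rank ∂_3 = (18 − 18) − 0 = 0, and there is no ∂_3, so H_2 = 0.

(K is a triangulation of the Klein bottle.)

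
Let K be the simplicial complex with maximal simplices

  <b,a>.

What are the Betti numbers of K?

Take the total order a < b on the vertex set. Then K (dimension 1) consists of the simplices:

  0-simplices (2): a, b
  1-simplices (1): ab

giving chain groups C_0 ≅ Z^2, C_1 ≅ Z^1.

Boundary ∂_1: C_1 → C_0 is given by ∂[p,q] = [q] − [p].
This gives a 2×1 integer matrix of rank 1; reducing to Smith normal form yields diagonal entries (1).

Now H_k = ker ∂_k / im ∂_{k+1}, so:

  H_0: rank C_0 − rank ∂_1 = 2 − 1 = 1, and the invariant factors of ∂_1 are all 1, so H_0 = Z.
  H_1: rank ker ∂_1 − rank ∂_2 = (1 − 1) − 0 = 0, and there is no ∂_2, so H_1 = 0.

As a check, the Euler characteristic is 2 − 1 = 1, which agrees with 1 − 0 = 1.

Hence the Betti numbers are b_0 = 1, b_1 = 0.

b_0 = 1, b_1 = 0.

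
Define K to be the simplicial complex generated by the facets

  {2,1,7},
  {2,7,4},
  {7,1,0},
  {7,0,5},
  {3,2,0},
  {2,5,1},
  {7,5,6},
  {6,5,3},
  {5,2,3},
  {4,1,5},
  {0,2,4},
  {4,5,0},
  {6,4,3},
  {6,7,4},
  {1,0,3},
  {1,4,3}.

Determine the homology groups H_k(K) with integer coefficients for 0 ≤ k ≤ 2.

H_0 = Z,  H_1 = Z^2,  H_2 = Z.

We work with the vertex ordering 0 < 1 < 2 < 3 < 4 < 5 < 6 < 7. The simplices of K, each written with vertices in increasing order, are:

  0-simplices (8): [0], [1], [2], [3], [4], [5], [6], [7]
  1-simplices (24): (24 of them)
  2-simplices (16): [0,1,3], [0,1,7], [0,2,3], [0,2,4], [0,4,5], [0,5,7], [1,2,5], [1,2,7], [1,3,4], [1,4,5], [2,3,5], [2,4,7], [3,4,6], [3,5,6], [4,6,7], [5,6,7]

so the chain groups are C_0 ≅ Z^8, C_1 ≅ Z^24, C_2 ≅ Z^16.

Boundary ∂_1: C_1 → C_0 sends each edge [p,q] (with p < q) to q − p. For instance
  ∂[2,5] = [5] − [2].
The 8×24 boundary matrix has rank 7 and Smith normal form diag(1,1,1,1,1,1,1).

Boundary ∂_2: C_2 → C_1 acts by ∂[p,q,r] = [q,r] − [p,r] + [p,q]. For instance
  ∂[3,5,6] = [5,6] − [3,6] + [3,5],
  ∂[0,2,3] = [2,3] − [0,3] + [0,2].
As a 24×16 matrix over Z this has rank 15, with invariant factors (1,1,1,1,1,1,1,1,1,1,1,1,1,1,1).

From H_k ≅ ker(∂_k) / im(∂_{k+1}) we obtain:

  H_0: rank C_0 − rank ∂_1 = 8 − 7 = 1, and the invariant factors of ∂_1 are all 1, so H_0 = Z.
  H_1: rank ker ∂_1 − rank ∂_2 = (24 − 7) − 15 = 2, and the invariant factors of ∂_2 are all 1, so H_1 = Z^2.
  H_2: rank ker ∂_2 − rank ∂_3 = (16 − 15) − 0 = 1, and there is no ∂_3, so H_2 = Z.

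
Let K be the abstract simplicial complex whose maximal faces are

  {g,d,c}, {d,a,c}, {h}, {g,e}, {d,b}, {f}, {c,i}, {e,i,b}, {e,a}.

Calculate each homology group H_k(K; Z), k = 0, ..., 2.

We work with the vertex ordering a < b < c < d < e < f < g < h < i. The simplices of K, each written with vertices in increasing order, are:

  0-simplices (9): a, b, c, d, e, f, g, h, i
  1-simplices (12): ac, ad, ae, bd, be, bi, cd, cg, ci, dg, eg, ei
  2-simplices (3): acd, bei, cdg

giving chain groups C_0 ≅ Z^9, C_1 ≅ Z^12, C_2 ≅ Z^3.

∂_1: C_1 → C_0 is given by ∂[p,q] = [q] − [p].
As a 9×12 matrix over Z this has rank 6, with invariant factors (1,1,1,1,1,1).

∂_2: C_2 → C_1 acts by ∂[p,q,r] = [q,r] − [p,r] + [p,q]. For instance
  ∂acd = cd − ad + ac,
  ∂cdg = dg − cg + cd.
As a 12×3 matrix over Z this has rank 3, with invariant factors (1,1,1).

Computing H_k = (kernel of ∂_k) / (image of ∂_{k+1}):

  H_0: rank C_0 − rank ∂_1 = 9 − 6 = 3, and the invariant factors of ∂_1 are all 1, so H_0 = Z^3.
  H_1: rank ker ∂_1 − rank ∂_2 = (12 − 6) − 3 = 3, and the invariant factors of ∂_2 are all 1, so H_1 = Z^3.
  H_2: rank ker ∂_2 − rank ∂_3 = (3 − 3) − 0 = 0, and there is no ∂_3, so H_2 = 0.

As a check, the Euler characteristic is 9 − 12 + 3 = 0, which agrees with 3 − 3 + 0 = 0.

H_0 = Z^3,  H_1 = Z^3,  H_2 = 0.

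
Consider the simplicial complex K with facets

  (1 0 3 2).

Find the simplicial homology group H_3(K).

Fix the vertex order 0 < 1 < 2 < 3 and write every simplex with vertices in increasing order. Then dim K = 3 and the simplices of K are:

  0-simplices (4): [0], [1], [2], [3]
  1-simplices (6): [0,1], [0,2], [0,3], [1,2], [1,3], [2,3]
  2-simplices (4): [0,1,2], [0,1,3], [0,2,3], [1,2,3]
  3-simplices (1): [0,1,2,3]

Hence C_0 ≅ Z^4, C_1 ≅ Z^6, C_2 ≅ Z^4, C_3 ≅ Z^1.

Boundary ∂_1: C_1 → C_0 sends each edge [p,q] (with p < q) to q − p. For instance
  ∂[1,2] = [2] − [1].
As a 4×6 matrix over Z this has rank 3, with invariant factors (1,1,1).

∂_2: C_2 → C_1 maps a triangle to the signed sum of its edges. For instance
  ∂[1,2,3] = [2,3] − [1,3] + [1,2],
  ∂[0,1,3] = [1,3] − [0,3] + [0,1].
The resulting 6×4 matrix has rank 3, and its Smith normal form has invariant factors (1,1,1).

The boundary map ∂_3: C_3 → C_2 sends each 3-simplex σ to the alternating sum Σ_i (−1)^i (σ with its i-th vertex removed). For instance
  ∂[0,1,2,3] = [1,2,3] − [0,2,3] + [0,1,3] − [0,1,2].
As a 4×1 matrix over Z this has rank 1, with invariant factors (1).

Now H_k = ker ∂_k / im ∂_{k+1}, so:

  H_3: rank ker ∂_3 − rank ∂_4 = (1 − 1) − 0 = 0, and there is no ∂_4, so H_3 = 0.

H_3 ≅ 0.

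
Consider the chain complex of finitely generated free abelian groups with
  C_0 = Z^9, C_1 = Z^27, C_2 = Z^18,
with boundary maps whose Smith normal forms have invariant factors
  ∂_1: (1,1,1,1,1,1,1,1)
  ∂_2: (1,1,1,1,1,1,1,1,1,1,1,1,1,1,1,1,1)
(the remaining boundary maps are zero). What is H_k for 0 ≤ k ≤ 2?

H_0 = Z,  H_1 = Z^2,  H_2 = Z.

H_0: b_0 = 9 − 0 − 8 = 1; torsion from ∂_1 factors > 1: none. So H_0 = Z.
H_1: b_1 = 27 − 8 − 17 = 2; torsion from ∂_2 factors > 1: none. So H_1 = Z^2.
H_2: b_2 = 18 − 17 − 0 = 1; torsion from ∂_3 factors > 1: none. So H_2 = Z.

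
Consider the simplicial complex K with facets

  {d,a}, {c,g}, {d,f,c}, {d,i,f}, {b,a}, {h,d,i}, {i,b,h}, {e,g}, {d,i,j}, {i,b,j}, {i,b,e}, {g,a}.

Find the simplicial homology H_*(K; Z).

H_0 = Z,  H_1 = Z^3,  H_2 = 0.

K has 10 vertices, 19 edges, 7 triangles.
rank ∂_0 = 0, rank ∂_1 = 9 ⇒ b_0 = 10 − 0 − 9 = 1; all invariant factors of ∂_1 are 1 so no torsion. So H_0 = Z.
rank ∂_1 = 9, rank ∂_2 = 7 ⇒ b_1 = 19 − 9 − 7 = 3; all invariant factors of ∂_2 are 1 so no torsion. So H_1 = Z^3.
rank ∂_2 = 7, rank ∂_3 = 0 ⇒ b_2 = 7 − 7 − 0 = 0. So H_2 = 0.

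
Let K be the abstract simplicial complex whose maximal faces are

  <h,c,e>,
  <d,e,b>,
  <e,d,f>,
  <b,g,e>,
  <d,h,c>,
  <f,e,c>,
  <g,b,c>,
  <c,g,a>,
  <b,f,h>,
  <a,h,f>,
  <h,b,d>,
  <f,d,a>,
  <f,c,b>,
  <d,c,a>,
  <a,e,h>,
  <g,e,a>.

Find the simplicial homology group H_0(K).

H_0 = Z.

Fix the vertex order a < b < c < d < e < f < g < h and write every simplex with vertices in increasing order. Then dim K = 2 and the simplices of K are:

  0-simplices (8): a, b, c, d, e, f, g, h
  1-simplices (24): ac, ad, ae, af, ag, ah, bc, bd, be, bf, bg, bh, cd, ce, cf, cg, ch, de, df, dh, ef, eg, eh, fh
  2-simplices (16): acd, acg, adf, aeg, aeh, afh, bcf, bcg, bde, bdh, beg, bfh, cdh, cef, ceh, def

Hence C_0 ≅ Z^8, C_1 ≅ Z^24, C_2 ≅ Z^16.

The boundary map ∂_1: C_1 → C_0 maps an edge to its endpoints' difference, ∂[p,q] = q − p. For instance
  ∂ae = e − a.
The resulting 8×24 matrix has rank 7, and its Smith normal form has invariant factors (1,1,1,1,1,1,1).

The boundary map ∂_2: C_2 → C_1 acts by ∂[p,q,r] = [q,r] − [p,r] + [p,q]. For instance
  ∂bde = de − be + bd,
  ∂ceh = eh − ch + ce.
The resulting 24×16 matrix has rank 15, and its Smith normal form has invariant factors (1,1,1,1,1,1,1,1,1,1,1,1,1,1,1).

Computing H_k = (kernel of ∂_k) / (image of ∂_{k+1}):

  H_0: rank C_0 − rank ∂_1 = 8 − 7 = 1, and the invariant factors of ∂_1 are all 1, so H_0 ≅ Z.

(K is a triangulation of the torus T^2.)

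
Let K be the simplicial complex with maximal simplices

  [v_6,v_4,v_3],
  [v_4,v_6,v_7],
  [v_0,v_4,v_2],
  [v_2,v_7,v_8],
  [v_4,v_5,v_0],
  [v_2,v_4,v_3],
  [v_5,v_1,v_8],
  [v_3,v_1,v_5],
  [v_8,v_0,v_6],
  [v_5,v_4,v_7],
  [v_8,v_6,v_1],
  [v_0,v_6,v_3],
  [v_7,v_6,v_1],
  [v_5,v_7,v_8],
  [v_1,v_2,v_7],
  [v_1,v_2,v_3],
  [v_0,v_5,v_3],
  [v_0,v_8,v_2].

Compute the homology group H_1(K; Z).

Order the vertices as v_0 < v_1 < v_2 < v_3 < v_4 < v_5 < v_6 < v_7 < v_8. Listing each simplex with vertices in this order, K has dimension 2 with simplices:

  0-simplices (9): [v_0], [v_1], [v_2], [v_3], [v_4], [v_5], [v_6], [v_7], [v_8]
  1-simplices (27): (27 of them)
  2-simplices (18): (18 of them)

giving chain groups C_0 ≅ Z^9, C_1 ≅ Z^27, C_2 ≅ Z^18.

The boundary map ∂_1: C_1 → C_0 maps an edge to its endpoints' difference, ∂[p,q] = q − p.
As a 9×27 matrix over Z this has rank 8, with invariant factors (1,1,1,1,1,1,1,1).

∂_2: C_2 → C_1 sends each 2-simplex [p,q,r] to [q,r] − [p,r] + [p,q]. For instance
  ∂[v_0,v_2,v_4] = [v_2,v_4] − [v_0,v_4] + [v_0,v_2],
  ∂[v_4,v_6,v_7] = [v_6,v_7] − [v_4,v_7] + [v_4,v_6].
As a 27×18 matrix over Z this has rank 18, with invariant factors (1,1,1,1,1,1,1,1,1,1,1,1,1,1,1,1,1,2).

Now H_k = ker ∂_k / im ∂_{k+1}, so:

  H_1: rank ker ∂_1 − rank ∂_2 = (27 − 8) − 18 = 1, and ∂_2 has invariant factor 2 > 1, so H_1 = Z ⊕ Z_2.

(K is a triangulation of the Klein bottle.)

H_1 ≅ Z ⊕ Z_2.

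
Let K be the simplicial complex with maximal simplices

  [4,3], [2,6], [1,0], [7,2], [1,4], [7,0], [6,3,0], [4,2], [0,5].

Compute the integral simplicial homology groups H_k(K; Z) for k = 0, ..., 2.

H_0 = Z,  H_1 = Z^3,  H_2 = 0.

Fix the vertex order 0 < 1 < 2 < 3 < 4 < 5 < 6 < 7 and write every simplex with vertices in increasing order. Then dim K = 2 and the simplices of K are:

  0-simplices (8): [0], [1], [2], [3], [4], [5], [6], [7]
  1-simplices (11): [0,1], [0,3], [0,5], [0,6], [0,7], [1,4], [2,4], [2,6], [2,7], [3,4], [3,6]
  2-simplices (1): [0,3,6]

so the chain groups are C_0 ≅ Z^8, C_1 ≅ Z^11, C_2 ≅ Z^1.

∂_1: C_1 → C_0 maps an edge to its endpoints' difference, ∂[p,q] = q − p. For instance
  ∂[3,6] = [6] − [3].
The resulting 8×11 matrix has rank 7, and its Smith normal form has invariant factors (1,1,1,1,1,1,1).

∂_2: C_2 → C_1 sends each 2-simplex [p,q,r] to [q,r] − [p,r] + [p,q]. For instance
  ∂[0,3,6] = [3,6] − [0,6] + [0,3].
As a 11×1 matrix over Z this has rank 1, with invariant factors (1).

From H_k ≅ ker(∂_k) / im(∂_{k+1}) we obtain:

  H_0: rank C_0 − rank ∂_1 = 8 − 7 = 1, and the invariant factors of ∂_1 are all 1, so H_0 = Z.
  H_1: rank ker ∂_1 − rank ∂_2 = (11 − 7) − 1 = 3, and the invariant factors of ∂_2 are all 1, so H_1 = Z^3.
  H_2: rank ker ∂_2 − rank ∂_3 = (1 − 1) − 0 = 0, and there is no ∂_3, so H_2 = 0.

As a check, the Euler characteristic is 8 − 11 + 1 = -2, which agrees with 1 − 3 + 0 = -2.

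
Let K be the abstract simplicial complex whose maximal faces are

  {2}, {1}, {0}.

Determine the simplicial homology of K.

Take the total order 0 < 1 < 2 on the vertex set. Then K (dimension 0) consists of the simplices:

  0-simplices (3): [0], [1], [2]

giving chain groups C_0 ≅ Z^3.

From H_k ≅ ker(∂_k) / im(∂_{k+1}) we obtain:

  H_0: rank C_0 − rank ∂_1 = 3 − 0 = 3, and there is no ∂_1, so H_0 ≅ Z^3.

(K is a triangulation of a set of 3 points.)

H_0 = Z^3.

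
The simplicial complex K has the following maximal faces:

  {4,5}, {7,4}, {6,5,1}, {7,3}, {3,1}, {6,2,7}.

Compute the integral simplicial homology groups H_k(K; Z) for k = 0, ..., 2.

Fix the vertex order 1 < 2 < 3 < 4 < 5 < 6 < 7 and write every simplex with vertices in increasing order. Then dim K = 2 and the simplices of K are:

  0-simplices (7): [1], [2], [3], [4], [5], [6], [7]
  1-simplices (10): [1,3], [1,5], [1,6], [2,6], [2,7], [3,7], [4,5], [4,7], [5,6], [6,7]
  2-simplices (2): [1,5,6], [2,6,7]

Hence C_0 ≅ Z^7, C_1 ≅ Z^10, C_2 ≅ Z^2.

The boundary map ∂_1: C_1 → C_0 maps an edge to its endpoints' difference, ∂[p,q] = q − p.
As a 7×10 matrix over Z this has rank 6, with invariant factors (1,1,1,1,1,1).

Boundary ∂_2: C_2 → C_1 sends each 2-simplex [p,q,r] to [q,r] − [p,r] + [p,q]. For instance
  ∂[2,6,7] = [6,7] − [2,7] + [2,6],
  ∂[1,5,6] = [5,6] − [1,6] + [1,5].
The resulting 10×2 matrix has rank 2, and its Smith normal form has invariant factors (1,1).

Computing H_k = (kernel of ∂_k) / (image of ∂_{k+1}):

  H_0: rank C_0 − rank ∂_1 = 7 − 6 = 1, and the invariant factors of ∂_1 are all 1, so H_0 = Z.
  H_1: rank ker ∂_1 − rank ∂_2 = (10 − 6) − 2 = 2, and the invariant factors of ∂_2 are all 1, so H_1 = Z^2.
  H_2: rank ker ∂_2 − rank ∂_3 = (2 − 2) − 0 = 0, and there is no ∂_3, so H_2 = 0.

As a check, the Euler characteristic is 7 − 10 + 2 = -1, which agrees with 1 − 2 + 0 = -1.

H_0 = Z,  H_1 = Z^2,  H_2 = 0.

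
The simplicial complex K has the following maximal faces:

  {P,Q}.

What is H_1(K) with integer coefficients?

K has 2 vertices, 1 edge.
rank ∂_1 = 1, rank ∂_2 = 0 ⇒ b_1 = 1 − 1 − 0 = 0. So H_1 = 0.

H_1 = 0.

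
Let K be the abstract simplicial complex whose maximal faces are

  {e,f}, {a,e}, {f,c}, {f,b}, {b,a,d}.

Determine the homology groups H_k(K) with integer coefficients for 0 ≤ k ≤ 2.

H_0 = Z,  H_1 = Z,  H_2 = 0.

Order the vertices as a < b < c < d < e < f. Listing each simplex with vertices in this order, K has dimension 2 with simplices:

  0-simplices (6): a, b, c, d, e, f
  1-simplices (7): ab, ad, ae, bd, bf, cf, ef
  2-simplices (1): abd

Hence C_0 ≅ Z^6, C_1 ≅ Z^7, C_2 ≅ Z^1.

The boundary map ∂_1: C_1 → C_0 is given by ∂[p,q] = [q] − [p]. For instance
  ∂ae = e − a.
The 6×7 boundary matrix has rank 5 and Smith normal form diag(1,1,1,1,1).

Boundary ∂_2: C_2 → C_1 sends each 2-simplex [p,q,r] to [q,r] − [p,r] + [p,q]. For instance
  ∂abd = bd − ad + ab.
As a 7×1 matrix over Z this has rank 1, with invariant factors (1).

Now H_k = ker ∂_k / im ∂_{k+1}, so:

  H_0: rank C_0 − rank ∂_1 = 6 − 5 = 1, and the invariant factors of ∂_1 are all 1, so H_0 ≅ Z.
  H_1: rank ker ∂_1 − rank ∂_2 = (7 − 5) − 1 = 1, and the invariant factors of ∂_2 are all 1, so H_1 ≅ Z.
  H_2: rank ker ∂_2 − rank ∂_3 = (1 − 1) − 0 = 0, and there is no ∂_3, so H_2 ≅ 0.

As a check, the Euler characteristic is 6 − 7 + 1 = 0, which agrees with 1 − 1 + 0 = 0.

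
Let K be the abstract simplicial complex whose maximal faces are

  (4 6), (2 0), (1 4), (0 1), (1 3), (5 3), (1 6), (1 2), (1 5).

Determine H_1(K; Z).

H_1 ≅ Z^3.

K has 7 vertices, 9 edges.
rank ∂_1 = 6, rank ∂_2 = 0 ⇒ b_1 = 9 − 6 − 0 = 3. So H_1 = Z^3.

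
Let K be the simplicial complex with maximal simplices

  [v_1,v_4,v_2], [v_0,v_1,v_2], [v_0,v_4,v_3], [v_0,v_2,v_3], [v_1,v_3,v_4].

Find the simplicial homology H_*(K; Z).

H_0 = Z,  H_1 = Z,  H_2 = 0.

Fix the vertex order v_0 < v_1 < v_2 < v_3 < v_4 and write every simplex with vertices in increasing order. Then dim K = 2 and the simplices of K are:

  0-simplices (5): [v_0], [v_1], [v_2], [v_3], [v_4]
  1-simplices (10): [v_0,v_1], [v_0,v_2], [v_0,v_3], [v_0,v_4], [v_1,v_2], [v_1,v_3], [v_1,v_4], [v_2,v_3], [v_2,v_4], [v_3,v_4]
  2-simplices (5): [v_0,v_1,v_2], [v_0,v_2,v_3], [v_0,v_3,v_4], [v_1,v_2,v_4], [v_1,v_3,v_4]

so the chain groups are C_0 ≅ Z^5, C_1 ≅ Z^10, C_2 ≅ Z^5.

The boundary map ∂_1: C_1 → C_0 maps an edge to its endpoints' difference, ∂[p,q] = q − p.
As a 5×10 matrix over Z this has rank 4, with invariant factors (1,1,1,1).

The boundary map ∂_2: C_2 → C_1 maps a triangle to the signed sum of its edges. For instance
  ∂[v_0,v_1,v_2] = [v_1,v_2] − [v_0,v_2] + [v_0,v_1],
  ∂[v_1,v_2,v_4] = [v_2,v_4] − [v_1,v_4] + [v_1,v_2].
This gives a 10×5 integer matrix of rank 5; reducing to Smith normal form yields diagonal entries (1,1,1,1,1).

From H_k ≅ ker(∂_k) / im(∂_{k+1}) we obtain:

  H_0: rank C_0 − rank ∂_1 = 5 − 4 = 1, and the invariant factors of ∂_1 are all 1, so H_0 = Z.
  H_1: rank ker ∂_1 − rank ∂_2 = (10 − 4) − 5 = 1, and the invariant factors of ∂_2 are all 1, so H_1 = Z.
  H_2: rank ker ∂_2 − rank ∂_3 = (5 − 5) − 0 = 0, and there is no ∂_3, so H_2 = 0.

As a check, the Euler characteristic is 5 − 10 + 5 = 0, which agrees with 1 − 1 + 0 = 0.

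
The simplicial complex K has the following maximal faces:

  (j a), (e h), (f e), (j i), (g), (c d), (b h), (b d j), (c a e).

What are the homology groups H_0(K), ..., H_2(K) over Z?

H_0 ≅ Z^2,  H_1 ≅ Z^2,  H_2 = 0.

Order the vertices as a < b < c < d < e < f < g < h < i < j. Listing each simplex with vertices in this order, K has dimension 2 with simplices:

  0-simplices (10): a, b, c, d, e, f, g, h, i, j
  1-simplices (12): ac, ae, aj, bd, bh, bj, cd, ce, dj, ef, eh, ij
  2-simplices (2): ace, bdj

giving chain groups C_0 ≅ Z^10, C_1 ≅ Z^12, C_2 ≅ Z^2.

Boundary ∂_1: C_1 → C_0 is given by ∂[p,q] = [q] − [p]. For instance
  ∂bh = h − b.
The resulting 10×12 matrix has rank 8, and its Smith normal form has invariant factors (1,1,1,1,1,1,1,1).

∂_2: C_2 → C_1 sends each 2-simplex [p,q,r] to [q,r] − [p,r] + [p,q]. For instance
  ∂bdj = dj − bj + bd,
  ∂ace = ce − ae + ac.
The 12×2 boundary matrix has rank 2 and Smith normal form diag(1,1).

Reading off H_k = ker ∂_k / im ∂_{k+1}:

  H_0: rank C_0 − rank ∂_1 = 10 − 8 = 2, and the invariant factors of ∂_1 are all 1, so H_0 ≅ Z^2.
  H_1: rank ker ∂_1 − rank ∂_2 = (12 − 8) − 2 = 2, and the invariant factors of ∂_2 are all 1, so H_1 ≅ Z^2.
  H_2: rank ker ∂_2 − rank ∂_3 = (2 − 2) − 0 = 0, and there is no ∂_3, so H_2 ≅ 0.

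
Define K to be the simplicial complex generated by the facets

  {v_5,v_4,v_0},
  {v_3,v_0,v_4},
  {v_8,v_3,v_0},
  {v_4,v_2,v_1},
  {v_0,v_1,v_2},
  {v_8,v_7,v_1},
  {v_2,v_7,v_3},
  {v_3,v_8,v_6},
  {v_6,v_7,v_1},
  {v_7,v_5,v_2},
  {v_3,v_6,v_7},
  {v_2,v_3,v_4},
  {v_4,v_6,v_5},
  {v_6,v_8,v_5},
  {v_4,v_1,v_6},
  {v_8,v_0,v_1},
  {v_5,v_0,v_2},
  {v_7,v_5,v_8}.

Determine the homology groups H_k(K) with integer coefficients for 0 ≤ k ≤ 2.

H_0 ≅ Z,  H_1 ≅ Z ⊕ Z/2,  H_2 = 0.

We work with the vertex ordering v_0 < v_1 < v_2 < v_3 < v_4 < v_5 < v_6 < v_7 < v_8. The simplices of K, each written with vertices in increasing order, are:

  0-simplices (9): [v_0], [v_1], [v_2], [v_3], [v_4], [v_5], [v_6], [v_7], [v_8]
  1-simplices (27): (27 of them)
  2-simplices (18): (18 of them)

giving chain groups C_0 ≅ Z^9, C_1 ≅ Z^27, C_2 ≅ Z^18.

∂_1: C_1 → C_0 sends each edge [p,q] (with p < q) to q − p. For instance
  ∂[v_4,v_5] = [v_5] − [v_4].
The resulting 9×27 matrix has rank 8, and its Smith normal form has invariant factors (1,1,1,1,1,1,1,1).

Boundary ∂_2: C_2 → C_1 sends each 2-simplex [p,q,r] to [q,r] − [p,r] + [p,q]. For instance
  ∂[v_1,v_6,v_7] = [v_6,v_7] − [v_1,v_7] + [v_1,v_6],
  ∂[v_2,v_5,v_7] = [v_5,v_7] − [v_2,v_7] + [v_2,v_5].
This gives a 27×18 integer matrix of rank 18; reducing to Smith normal form yields diagonal entries (1,1,1,1,1,1,1,1,1,1,1,1,1,1,1,1,1,2).

Reading off H_k = ker ∂_k / im ∂_{k+1}:

  H_0: rank C_0 − rank ∂_1 = 9 − 8 = 1, and the invariant factors of ∂_1 are all 1, so H_0 ≅ Z.
  H_1: rank ker ∂_1 − rank ∂_2 = (27 − 8) − 18 = 1, and ∂_2 has invariant factor 2 > 1, so H_1 ≅ Z ⊕ Z/2.
  H_2: rank ker ∂_2 − rank ∂_3 = (18 − 18) − 0 = 0, and there is no ∂_3, so H_2 ≅ 0.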